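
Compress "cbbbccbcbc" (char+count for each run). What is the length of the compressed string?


Input: cbbbccbcbc
Runs:
  'c' x 1 => "c1"
  'b' x 3 => "b3"
  'c' x 2 => "c2"
  'b' x 1 => "b1"
  'c' x 1 => "c1"
  'b' x 1 => "b1"
  'c' x 1 => "c1"
Compressed: "c1b3c2b1c1b1c1"
Compressed length: 14

14


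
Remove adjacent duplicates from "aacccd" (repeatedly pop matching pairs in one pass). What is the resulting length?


Input: aacccd
Stack-based adjacent duplicate removal:
  Read 'a': push. Stack: a
  Read 'a': matches stack top 'a' => pop. Stack: (empty)
  Read 'c': push. Stack: c
  Read 'c': matches stack top 'c' => pop. Stack: (empty)
  Read 'c': push. Stack: c
  Read 'd': push. Stack: cd
Final stack: "cd" (length 2)

2


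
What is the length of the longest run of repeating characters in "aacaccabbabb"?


Input: "aacaccabbabb"
Scanning for longest run:
  Position 1 ('a'): continues run of 'a', length=2
  Position 2 ('c'): new char, reset run to 1
  Position 3 ('a'): new char, reset run to 1
  Position 4 ('c'): new char, reset run to 1
  Position 5 ('c'): continues run of 'c', length=2
  Position 6 ('a'): new char, reset run to 1
  Position 7 ('b'): new char, reset run to 1
  Position 8 ('b'): continues run of 'b', length=2
  Position 9 ('a'): new char, reset run to 1
  Position 10 ('b'): new char, reset run to 1
  Position 11 ('b'): continues run of 'b', length=2
Longest run: 'a' with length 2

2


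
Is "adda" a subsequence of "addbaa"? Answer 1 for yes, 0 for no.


Check if "adda" is a subsequence of "addbaa"
Greedy scan:
  Position 0 ('a'): matches sub[0] = 'a'
  Position 1 ('d'): matches sub[1] = 'd'
  Position 2 ('d'): matches sub[2] = 'd'
  Position 3 ('b'): no match needed
  Position 4 ('a'): matches sub[3] = 'a'
  Position 5 ('a'): no match needed
All 4 characters matched => is a subsequence

1


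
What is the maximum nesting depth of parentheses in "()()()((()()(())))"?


Input: "()()()((()()(())))"
Tracking depth:
  Position 0 '(': depth becomes 1
  Position 1 ')': depth becomes 0
  Position 2 '(': depth becomes 1
  Position 3 ')': depth becomes 0
  Position 4 '(': depth becomes 1
  Position 5 ')': depth becomes 0
  Position 6 '(': depth becomes 1
  Position 7 '(': depth becomes 2
  Position 8 '(': depth becomes 3
  Position 9 ')': depth becomes 2
  Position 10 '(': depth becomes 3
  Position 11 ')': depth becomes 2
  Position 12 '(': depth becomes 3
  Position 13 '(': depth becomes 4
  Position 14 ')': depth becomes 3
  Position 15 ')': depth becomes 2
  Position 16 ')': depth becomes 1
  Position 17 ')': depth becomes 0
Maximum depth reached: 4

4


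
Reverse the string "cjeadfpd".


Input: cjeadfpd
Reading characters right to left:
  Position 7: 'd'
  Position 6: 'p'
  Position 5: 'f'
  Position 4: 'd'
  Position 3: 'a'
  Position 2: 'e'
  Position 1: 'j'
  Position 0: 'c'
Reversed: dpfdaejc

dpfdaejc


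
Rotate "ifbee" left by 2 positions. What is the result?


Input: "ifbee", rotate left by 2
First 2 characters: "if"
Remaining characters: "bee"
Concatenate remaining + first: "bee" + "if" = "beeif"

beeif


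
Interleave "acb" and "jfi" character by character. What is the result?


Interleaving "acb" and "jfi":
  Position 0: 'a' from first, 'j' from second => "aj"
  Position 1: 'c' from first, 'f' from second => "cf"
  Position 2: 'b' from first, 'i' from second => "bi"
Result: ajcfbi

ajcfbi


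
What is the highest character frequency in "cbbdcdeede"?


Input: cbbdcdeede
Character counts:
  'b': 2
  'c': 2
  'd': 3
  'e': 3
Maximum frequency: 3

3


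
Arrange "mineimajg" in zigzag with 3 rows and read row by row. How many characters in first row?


Zigzag "mineimajg" into 3 rows:
Placing characters:
  'm' => row 0
  'i' => row 1
  'n' => row 2
  'e' => row 1
  'i' => row 0
  'm' => row 1
  'a' => row 2
  'j' => row 1
  'g' => row 0
Rows:
  Row 0: "mig"
  Row 1: "iemj"
  Row 2: "na"
First row length: 3

3


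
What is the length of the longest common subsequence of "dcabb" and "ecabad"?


LCS of "dcabb" and "ecabad"
DP table:
           e    c    a    b    a    d
      0    0    0    0    0    0    0
  d   0    0    0    0    0    0    1
  c   0    0    1    1    1    1    1
  a   0    0    1    2    2    2    2
  b   0    0    1    2    3    3    3
  b   0    0    1    2    3    3    3
LCS length = dp[5][6] = 3

3


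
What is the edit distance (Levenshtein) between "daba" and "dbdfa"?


Computing edit distance: "daba" -> "dbdfa"
DP table:
           d    b    d    f    a
      0    1    2    3    4    5
  d   1    0    1    2    3    4
  a   2    1    1    2    3    3
  b   3    2    1    2    3    4
  a   4    3    2    2    3    3
Edit distance = dp[4][5] = 3

3


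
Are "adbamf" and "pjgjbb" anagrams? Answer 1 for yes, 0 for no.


Strings: "adbamf", "pjgjbb"
Sorted first:  aabdfm
Sorted second: bbgjjp
Differ at position 0: 'a' vs 'b' => not anagrams

0


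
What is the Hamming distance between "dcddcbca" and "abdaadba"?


Comparing "dcddcbca" and "abdaadba" position by position:
  Position 0: 'd' vs 'a' => differ
  Position 1: 'c' vs 'b' => differ
  Position 2: 'd' vs 'd' => same
  Position 3: 'd' vs 'a' => differ
  Position 4: 'c' vs 'a' => differ
  Position 5: 'b' vs 'd' => differ
  Position 6: 'c' vs 'b' => differ
  Position 7: 'a' vs 'a' => same
Total differences (Hamming distance): 6

6


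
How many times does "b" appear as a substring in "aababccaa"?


Searching for "b" in "aababccaa"
Scanning each position:
  Position 0: "a" => no
  Position 1: "a" => no
  Position 2: "b" => MATCH
  Position 3: "a" => no
  Position 4: "b" => MATCH
  Position 5: "c" => no
  Position 6: "c" => no
  Position 7: "a" => no
  Position 8: "a" => no
Total occurrences: 2

2


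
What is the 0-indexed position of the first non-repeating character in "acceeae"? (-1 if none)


Input: acceeae
Character frequencies:
  'a': 2
  'c': 2
  'e': 3
Scanning left to right for freq == 1:
  Position 0 ('a'): freq=2, skip
  Position 1 ('c'): freq=2, skip
  Position 2 ('c'): freq=2, skip
  Position 3 ('e'): freq=3, skip
  Position 4 ('e'): freq=3, skip
  Position 5 ('a'): freq=2, skip
  Position 6 ('e'): freq=3, skip
  No unique character found => answer = -1

-1


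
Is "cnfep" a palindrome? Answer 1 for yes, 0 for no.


Input: cnfep
Reversed: pefnc
  Compare pos 0 ('c') with pos 4 ('p'): MISMATCH
  Compare pos 1 ('n') with pos 3 ('e'): MISMATCH
Result: not a palindrome

0


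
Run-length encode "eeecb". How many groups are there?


Input: eeecb
Scanning for consecutive runs:
  Group 1: 'e' x 3 (positions 0-2)
  Group 2: 'c' x 1 (positions 3-3)
  Group 3: 'b' x 1 (positions 4-4)
Total groups: 3

3


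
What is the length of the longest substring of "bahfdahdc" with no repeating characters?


Input: "bahfdahdc"
Sliding window (track last position of each char):
  Position 0 ('b'): window [0,0] length 1 -- new best
  Position 1 ('a'): window [0,1] length 2 -- new best
  Position 2 ('h'): window [0,2] length 3 -- new best
  Position 3 ('f'): window [0,3] length 4 -- new best
  Position 4 ('d'): window [0,4] length 5 -- new best
  Position 5 ('a'): repeat (last at 1), move window start to 2
  Position 5 ('a'): window [2,5] length 4
  Position 6 ('h'): repeat (last at 2), move window start to 3
  Position 6 ('h'): window [3,6] length 4
  Position 7 ('d'): repeat (last at 4), move window start to 5
  Position 7 ('d'): window [5,7] length 3
  Position 8 ('c'): window [5,8] length 4
Longest substring with no repeats: "bahfd" with length 5

5


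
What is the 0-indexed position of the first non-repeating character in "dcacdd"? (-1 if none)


Input: dcacdd
Character frequencies:
  'a': 1
  'c': 2
  'd': 3
Scanning left to right for freq == 1:
  Position 0 ('d'): freq=3, skip
  Position 1 ('c'): freq=2, skip
  Position 2 ('a'): unique! => answer = 2

2


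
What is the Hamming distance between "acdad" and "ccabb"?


Comparing "acdad" and "ccabb" position by position:
  Position 0: 'a' vs 'c' => differ
  Position 1: 'c' vs 'c' => same
  Position 2: 'd' vs 'a' => differ
  Position 3: 'a' vs 'b' => differ
  Position 4: 'd' vs 'b' => differ
Total differences (Hamming distance): 4

4


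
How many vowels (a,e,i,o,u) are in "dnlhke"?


Input: dnlhke
Checking each character:
  'd' at position 0: consonant
  'n' at position 1: consonant
  'l' at position 2: consonant
  'h' at position 3: consonant
  'k' at position 4: consonant
  'e' at position 5: vowel (running total: 1)
Total vowels: 1

1


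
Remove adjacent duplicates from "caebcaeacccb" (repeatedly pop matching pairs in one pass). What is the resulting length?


Input: caebcaeacccb
Stack-based adjacent duplicate removal:
  Read 'c': push. Stack: c
  Read 'a': push. Stack: ca
  Read 'e': push. Stack: cae
  Read 'b': push. Stack: caeb
  Read 'c': push. Stack: caebc
  Read 'a': push. Stack: caebca
  Read 'e': push. Stack: caebcae
  Read 'a': push. Stack: caebcaea
  Read 'c': push. Stack: caebcaeac
  Read 'c': matches stack top 'c' => pop. Stack: caebcaea
  Read 'c': push. Stack: caebcaeac
  Read 'b': push. Stack: caebcaeacb
Final stack: "caebcaeacb" (length 10)

10


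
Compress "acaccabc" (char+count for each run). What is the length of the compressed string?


Input: acaccabc
Runs:
  'a' x 1 => "a1"
  'c' x 1 => "c1"
  'a' x 1 => "a1"
  'c' x 2 => "c2"
  'a' x 1 => "a1"
  'b' x 1 => "b1"
  'c' x 1 => "c1"
Compressed: "a1c1a1c2a1b1c1"
Compressed length: 14

14


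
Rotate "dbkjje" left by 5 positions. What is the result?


Input: "dbkjje", rotate left by 5
First 5 characters: "dbkjj"
Remaining characters: "e"
Concatenate remaining + first: "e" + "dbkjj" = "edbkjj"

edbkjj


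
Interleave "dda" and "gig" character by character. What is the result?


Interleaving "dda" and "gig":
  Position 0: 'd' from first, 'g' from second => "dg"
  Position 1: 'd' from first, 'i' from second => "di"
  Position 2: 'a' from first, 'g' from second => "ag"
Result: dgdiag

dgdiag


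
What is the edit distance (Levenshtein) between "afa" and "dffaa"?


Computing edit distance: "afa" -> "dffaa"
DP table:
           d    f    f    a    a
      0    1    2    3    4    5
  a   1    1    2    3    3    4
  f   2    2    1    2    3    4
  a   3    3    2    2    2    3
Edit distance = dp[3][5] = 3

3


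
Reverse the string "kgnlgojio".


Input: kgnlgojio
Reading characters right to left:
  Position 8: 'o'
  Position 7: 'i'
  Position 6: 'j'
  Position 5: 'o'
  Position 4: 'g'
  Position 3: 'l'
  Position 2: 'n'
  Position 1: 'g'
  Position 0: 'k'
Reversed: oijoglngk

oijoglngk


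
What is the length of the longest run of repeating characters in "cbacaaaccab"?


Input: "cbacaaaccab"
Scanning for longest run:
  Position 1 ('b'): new char, reset run to 1
  Position 2 ('a'): new char, reset run to 1
  Position 3 ('c'): new char, reset run to 1
  Position 4 ('a'): new char, reset run to 1
  Position 5 ('a'): continues run of 'a', length=2
  Position 6 ('a'): continues run of 'a', length=3
  Position 7 ('c'): new char, reset run to 1
  Position 8 ('c'): continues run of 'c', length=2
  Position 9 ('a'): new char, reset run to 1
  Position 10 ('b'): new char, reset run to 1
Longest run: 'a' with length 3

3


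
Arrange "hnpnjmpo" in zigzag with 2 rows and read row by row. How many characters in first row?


Zigzag "hnpnjmpo" into 2 rows:
Placing characters:
  'h' => row 0
  'n' => row 1
  'p' => row 0
  'n' => row 1
  'j' => row 0
  'm' => row 1
  'p' => row 0
  'o' => row 1
Rows:
  Row 0: "hpjp"
  Row 1: "nnmo"
First row length: 4

4


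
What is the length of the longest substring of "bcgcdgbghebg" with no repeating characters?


Input: "bcgcdgbghebg"
Sliding window (track last position of each char):
  Position 0 ('b'): window [0,0] length 1 -- new best
  Position 1 ('c'): window [0,1] length 2 -- new best
  Position 2 ('g'): window [0,2] length 3 -- new best
  Position 3 ('c'): repeat (last at 1), move window start to 2
  Position 3 ('c'): window [2,3] length 2
  Position 4 ('d'): window [2,4] length 3
  Position 5 ('g'): repeat (last at 2), move window start to 3
  Position 5 ('g'): window [3,5] length 3
  Position 6 ('b'): window [3,6] length 4 -- new best
  Position 7 ('g'): repeat (last at 5), move window start to 6
  Position 7 ('g'): window [6,7] length 2
  Position 8 ('h'): window [6,8] length 3
  Position 9 ('e'): window [6,9] length 4
  Position 10 ('b'): repeat (last at 6), move window start to 7
  Position 10 ('b'): window [7,10] length 4
  Position 11 ('g'): repeat (last at 7), move window start to 8
  Position 11 ('g'): window [8,11] length 4
Longest substring with no repeats: "cdgb" with length 4

4


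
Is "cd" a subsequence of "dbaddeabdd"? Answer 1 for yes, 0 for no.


Check if "cd" is a subsequence of "dbaddeabdd"
Greedy scan:
  Position 0 ('d'): no match needed
  Position 1 ('b'): no match needed
  Position 2 ('a'): no match needed
  Position 3 ('d'): no match needed
  Position 4 ('d'): no match needed
  Position 5 ('e'): no match needed
  Position 6 ('a'): no match needed
  Position 7 ('b'): no match needed
  Position 8 ('d'): no match needed
  Position 9 ('d'): no match needed
Only matched 0/2 characters => not a subsequence

0


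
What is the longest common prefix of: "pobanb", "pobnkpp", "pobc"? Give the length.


Words: pobanb, pobnkpp, pobc
  Position 0: all 'p' => match
  Position 1: all 'o' => match
  Position 2: all 'b' => match
  Position 3: ('a', 'n', 'c') => mismatch, stop
LCP = "pob" (length 3)

3


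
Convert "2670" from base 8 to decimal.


Input: "2670" in base 8
Positional expansion:
  Digit '2' (value 2) x 8^3 = 1024
  Digit '6' (value 6) x 8^2 = 384
  Digit '7' (value 7) x 8^1 = 56
  Digit '0' (value 0) x 8^0 = 0
Sum = 1464

1464


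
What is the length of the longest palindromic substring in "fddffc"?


Input: "fddffc"
Checking substrings for palindromes:
  [0:4] "fddf" (len 4) => palindrome
  [1:3] "dd" (len 2) => palindrome
  [3:5] "ff" (len 2) => palindrome
Longest palindromic substring: "fddf" with length 4

4


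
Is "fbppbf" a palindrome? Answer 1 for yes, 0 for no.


Input: fbppbf
Reversed: fbppbf
  Compare pos 0 ('f') with pos 5 ('f'): match
  Compare pos 1 ('b') with pos 4 ('b'): match
  Compare pos 2 ('p') with pos 3 ('p'): match
Result: palindrome

1


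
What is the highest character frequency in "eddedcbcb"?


Input: eddedcbcb
Character counts:
  'b': 2
  'c': 2
  'd': 3
  'e': 2
Maximum frequency: 3

3


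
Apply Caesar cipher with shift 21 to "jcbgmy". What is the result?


Caesar cipher: shift "jcbgmy" by 21
  'j' (pos 9) + 21 = pos 4 = 'e'
  'c' (pos 2) + 21 = pos 23 = 'x'
  'b' (pos 1) + 21 = pos 22 = 'w'
  'g' (pos 6) + 21 = pos 1 = 'b'
  'm' (pos 12) + 21 = pos 7 = 'h'
  'y' (pos 24) + 21 = pos 19 = 't'
Result: exwbht

exwbht


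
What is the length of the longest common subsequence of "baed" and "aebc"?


LCS of "baed" and "aebc"
DP table:
           a    e    b    c
      0    0    0    0    0
  b   0    0    0    1    1
  a   0    1    1    1    1
  e   0    1    2    2    2
  d   0    1    2    2    2
LCS length = dp[4][4] = 2

2


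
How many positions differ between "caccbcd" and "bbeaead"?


Comparing "caccbcd" and "bbeaead" position by position:
  Position 0: 'c' vs 'b' => DIFFER
  Position 1: 'a' vs 'b' => DIFFER
  Position 2: 'c' vs 'e' => DIFFER
  Position 3: 'c' vs 'a' => DIFFER
  Position 4: 'b' vs 'e' => DIFFER
  Position 5: 'c' vs 'a' => DIFFER
  Position 6: 'd' vs 'd' => same
Positions that differ: 6

6


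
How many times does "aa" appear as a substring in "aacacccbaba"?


Searching for "aa" in "aacacccbaba"
Scanning each position:
  Position 0: "aa" => MATCH
  Position 1: "ac" => no
  Position 2: "ca" => no
  Position 3: "ac" => no
  Position 4: "cc" => no
  Position 5: "cc" => no
  Position 6: "cb" => no
  Position 7: "ba" => no
  Position 8: "ab" => no
  Position 9: "ba" => no
Total occurrences: 1

1


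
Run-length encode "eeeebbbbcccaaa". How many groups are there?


Input: eeeebbbbcccaaa
Scanning for consecutive runs:
  Group 1: 'e' x 4 (positions 0-3)
  Group 2: 'b' x 4 (positions 4-7)
  Group 3: 'c' x 3 (positions 8-10)
  Group 4: 'a' x 3 (positions 11-13)
Total groups: 4

4


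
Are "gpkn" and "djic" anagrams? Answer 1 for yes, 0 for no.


Strings: "gpkn", "djic"
Sorted first:  gknp
Sorted second: cdij
Differ at position 0: 'g' vs 'c' => not anagrams

0


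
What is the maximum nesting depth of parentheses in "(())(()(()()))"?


Input: "(())(()(()()))"
Tracking depth:
  Position 0 '(': depth becomes 1
  Position 1 '(': depth becomes 2
  Position 2 ')': depth becomes 1
  Position 3 ')': depth becomes 0
  Position 4 '(': depth becomes 1
  Position 5 '(': depth becomes 2
  Position 6 ')': depth becomes 1
  Position 7 '(': depth becomes 2
  Position 8 '(': depth becomes 3
  Position 9 ')': depth becomes 2
  Position 10 '(': depth becomes 3
  Position 11 ')': depth becomes 2
  Position 12 ')': depth becomes 1
  Position 13 ')': depth becomes 0
Maximum depth reached: 3

3


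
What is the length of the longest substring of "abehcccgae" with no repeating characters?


Input: "abehcccgae"
Sliding window (track last position of each char):
  Position 0 ('a'): window [0,0] length 1 -- new best
  Position 1 ('b'): window [0,1] length 2 -- new best
  Position 2 ('e'): window [0,2] length 3 -- new best
  Position 3 ('h'): window [0,3] length 4 -- new best
  Position 4 ('c'): window [0,4] length 5 -- new best
  Position 5 ('c'): repeat (last at 4), move window start to 5
  Position 5 ('c'): window [5,5] length 1
  Position 6 ('c'): repeat (last at 5), move window start to 6
  Position 6 ('c'): window [6,6] length 1
  Position 7 ('g'): window [6,7] length 2
  Position 8 ('a'): window [6,8] length 3
  Position 9 ('e'): window [6,9] length 4
Longest substring with no repeats: "abehc" with length 5

5


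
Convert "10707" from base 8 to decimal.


Input: "10707" in base 8
Positional expansion:
  Digit '1' (value 1) x 8^4 = 4096
  Digit '0' (value 0) x 8^3 = 0
  Digit '7' (value 7) x 8^2 = 448
  Digit '0' (value 0) x 8^1 = 0
  Digit '7' (value 7) x 8^0 = 7
Sum = 4551

4551


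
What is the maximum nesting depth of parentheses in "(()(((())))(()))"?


Input: "(()(((())))(()))"
Tracking depth:
  Position 0 '(': depth becomes 1
  Position 1 '(': depth becomes 2
  Position 2 ')': depth becomes 1
  Position 3 '(': depth becomes 2
  Position 4 '(': depth becomes 3
  Position 5 '(': depth becomes 4
  Position 6 '(': depth becomes 5
  Position 7 ')': depth becomes 4
  Position 8 ')': depth becomes 3
  Position 9 ')': depth becomes 2
  Position 10 ')': depth becomes 1
  Position 11 '(': depth becomes 2
  Position 12 '(': depth becomes 3
  Position 13 ')': depth becomes 2
  Position 14 ')': depth becomes 1
  Position 15 ')': depth becomes 0
Maximum depth reached: 5

5


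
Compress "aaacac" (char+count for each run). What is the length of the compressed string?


Input: aaacac
Runs:
  'a' x 3 => "a3"
  'c' x 1 => "c1"
  'a' x 1 => "a1"
  'c' x 1 => "c1"
Compressed: "a3c1a1c1"
Compressed length: 8

8


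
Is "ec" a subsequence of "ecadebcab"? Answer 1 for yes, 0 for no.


Check if "ec" is a subsequence of "ecadebcab"
Greedy scan:
  Position 0 ('e'): matches sub[0] = 'e'
  Position 1 ('c'): matches sub[1] = 'c'
  Position 2 ('a'): no match needed
  Position 3 ('d'): no match needed
  Position 4 ('e'): no match needed
  Position 5 ('b'): no match needed
  Position 6 ('c'): no match needed
  Position 7 ('a'): no match needed
  Position 8 ('b'): no match needed
All 2 characters matched => is a subsequence

1


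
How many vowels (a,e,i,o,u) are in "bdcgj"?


Input: bdcgj
Checking each character:
  'b' at position 0: consonant
  'd' at position 1: consonant
  'c' at position 2: consonant
  'g' at position 3: consonant
  'j' at position 4: consonant
Total vowels: 0

0


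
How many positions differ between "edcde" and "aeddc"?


Comparing "edcde" and "aeddc" position by position:
  Position 0: 'e' vs 'a' => DIFFER
  Position 1: 'd' vs 'e' => DIFFER
  Position 2: 'c' vs 'd' => DIFFER
  Position 3: 'd' vs 'd' => same
  Position 4: 'e' vs 'c' => DIFFER
Positions that differ: 4

4


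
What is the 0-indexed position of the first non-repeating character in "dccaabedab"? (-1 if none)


Input: dccaabedab
Character frequencies:
  'a': 3
  'b': 2
  'c': 2
  'd': 2
  'e': 1
Scanning left to right for freq == 1:
  Position 0 ('d'): freq=2, skip
  Position 1 ('c'): freq=2, skip
  Position 2 ('c'): freq=2, skip
  Position 3 ('a'): freq=3, skip
  Position 4 ('a'): freq=3, skip
  Position 5 ('b'): freq=2, skip
  Position 6 ('e'): unique! => answer = 6

6


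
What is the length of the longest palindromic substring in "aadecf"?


Input: "aadecf"
Checking substrings for palindromes:
  [0:2] "aa" (len 2) => palindrome
Longest palindromic substring: "aa" with length 2

2


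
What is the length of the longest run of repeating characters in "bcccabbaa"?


Input: "bcccabbaa"
Scanning for longest run:
  Position 1 ('c'): new char, reset run to 1
  Position 2 ('c'): continues run of 'c', length=2
  Position 3 ('c'): continues run of 'c', length=3
  Position 4 ('a'): new char, reset run to 1
  Position 5 ('b'): new char, reset run to 1
  Position 6 ('b'): continues run of 'b', length=2
  Position 7 ('a'): new char, reset run to 1
  Position 8 ('a'): continues run of 'a', length=2
Longest run: 'c' with length 3

3


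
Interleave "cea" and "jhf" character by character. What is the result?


Interleaving "cea" and "jhf":
  Position 0: 'c' from first, 'j' from second => "cj"
  Position 1: 'e' from first, 'h' from second => "eh"
  Position 2: 'a' from first, 'f' from second => "af"
Result: cjehaf

cjehaf


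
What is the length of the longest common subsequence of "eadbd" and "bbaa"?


LCS of "eadbd" and "bbaa"
DP table:
           b    b    a    a
      0    0    0    0    0
  e   0    0    0    0    0
  a   0    0    0    1    1
  d   0    0    0    1    1
  b   0    1    1    1    1
  d   0    1    1    1    1
LCS length = dp[5][4] = 1

1


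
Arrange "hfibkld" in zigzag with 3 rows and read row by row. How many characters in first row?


Zigzag "hfibkld" into 3 rows:
Placing characters:
  'h' => row 0
  'f' => row 1
  'i' => row 2
  'b' => row 1
  'k' => row 0
  'l' => row 1
  'd' => row 2
Rows:
  Row 0: "hk"
  Row 1: "fbl"
  Row 2: "id"
First row length: 2

2


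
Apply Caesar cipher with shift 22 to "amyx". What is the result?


Caesar cipher: shift "amyx" by 22
  'a' (pos 0) + 22 = pos 22 = 'w'
  'm' (pos 12) + 22 = pos 8 = 'i'
  'y' (pos 24) + 22 = pos 20 = 'u'
  'x' (pos 23) + 22 = pos 19 = 't'
Result: wiut

wiut


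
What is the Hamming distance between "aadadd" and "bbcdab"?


Comparing "aadadd" and "bbcdab" position by position:
  Position 0: 'a' vs 'b' => differ
  Position 1: 'a' vs 'b' => differ
  Position 2: 'd' vs 'c' => differ
  Position 3: 'a' vs 'd' => differ
  Position 4: 'd' vs 'a' => differ
  Position 5: 'd' vs 'b' => differ
Total differences (Hamming distance): 6

6


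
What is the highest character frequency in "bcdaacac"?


Input: bcdaacac
Character counts:
  'a': 3
  'b': 1
  'c': 3
  'd': 1
Maximum frequency: 3

3


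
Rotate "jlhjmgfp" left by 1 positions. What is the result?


Input: "jlhjmgfp", rotate left by 1
First 1 characters: "j"
Remaining characters: "lhjmgfp"
Concatenate remaining + first: "lhjmgfp" + "j" = "lhjmgfpj"

lhjmgfpj


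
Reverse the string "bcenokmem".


Input: bcenokmem
Reading characters right to left:
  Position 8: 'm'
  Position 7: 'e'
  Position 6: 'm'
  Position 5: 'k'
  Position 4: 'o'
  Position 3: 'n'
  Position 2: 'e'
  Position 1: 'c'
  Position 0: 'b'
Reversed: memkonecb

memkonecb


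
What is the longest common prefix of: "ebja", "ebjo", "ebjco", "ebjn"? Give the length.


Words: ebja, ebjo, ebjco, ebjn
  Position 0: all 'e' => match
  Position 1: all 'b' => match
  Position 2: all 'j' => match
  Position 3: ('a', 'o', 'c', 'n') => mismatch, stop
LCP = "ebj" (length 3)

3


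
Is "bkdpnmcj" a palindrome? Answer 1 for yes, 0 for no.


Input: bkdpnmcj
Reversed: jcmnpdkb
  Compare pos 0 ('b') with pos 7 ('j'): MISMATCH
  Compare pos 1 ('k') with pos 6 ('c'): MISMATCH
  Compare pos 2 ('d') with pos 5 ('m'): MISMATCH
  Compare pos 3 ('p') with pos 4 ('n'): MISMATCH
Result: not a palindrome

0


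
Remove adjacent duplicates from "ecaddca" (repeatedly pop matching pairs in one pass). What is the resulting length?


Input: ecaddca
Stack-based adjacent duplicate removal:
  Read 'e': push. Stack: e
  Read 'c': push. Stack: ec
  Read 'a': push. Stack: eca
  Read 'd': push. Stack: ecad
  Read 'd': matches stack top 'd' => pop. Stack: eca
  Read 'c': push. Stack: ecac
  Read 'a': push. Stack: ecaca
Final stack: "ecaca" (length 5)

5


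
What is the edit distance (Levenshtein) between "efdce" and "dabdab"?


Computing edit distance: "efdce" -> "dabdab"
DP table:
           d    a    b    d    a    b
      0    1    2    3    4    5    6
  e   1    1    2    3    4    5    6
  f   2    2    2    3    4    5    6
  d   3    2    3    3    3    4    5
  c   4    3    3    4    4    4    5
  e   5    4    4    4    5    5    5
Edit distance = dp[5][6] = 5

5


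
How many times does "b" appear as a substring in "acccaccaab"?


Searching for "b" in "acccaccaab"
Scanning each position:
  Position 0: "a" => no
  Position 1: "c" => no
  Position 2: "c" => no
  Position 3: "c" => no
  Position 4: "a" => no
  Position 5: "c" => no
  Position 6: "c" => no
  Position 7: "a" => no
  Position 8: "a" => no
  Position 9: "b" => MATCH
Total occurrences: 1

1


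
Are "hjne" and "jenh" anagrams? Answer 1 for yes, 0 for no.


Strings: "hjne", "jenh"
Sorted first:  ehjn
Sorted second: ehjn
Sorted forms match => anagrams

1


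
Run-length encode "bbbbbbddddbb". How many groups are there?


Input: bbbbbbddddbb
Scanning for consecutive runs:
  Group 1: 'b' x 6 (positions 0-5)
  Group 2: 'd' x 4 (positions 6-9)
  Group 3: 'b' x 2 (positions 10-11)
Total groups: 3

3


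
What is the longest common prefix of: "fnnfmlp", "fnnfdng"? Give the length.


Words: fnnfmlp, fnnfdng
  Position 0: all 'f' => match
  Position 1: all 'n' => match
  Position 2: all 'n' => match
  Position 3: all 'f' => match
  Position 4: ('m', 'd') => mismatch, stop
LCP = "fnnf" (length 4)

4


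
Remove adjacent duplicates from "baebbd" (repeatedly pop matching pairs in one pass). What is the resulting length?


Input: baebbd
Stack-based adjacent duplicate removal:
  Read 'b': push. Stack: b
  Read 'a': push. Stack: ba
  Read 'e': push. Stack: bae
  Read 'b': push. Stack: baeb
  Read 'b': matches stack top 'b' => pop. Stack: bae
  Read 'd': push. Stack: baed
Final stack: "baed" (length 4)

4


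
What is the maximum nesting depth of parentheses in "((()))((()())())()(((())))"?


Input: "((()))((()())())()(((())))"
Tracking depth:
  Position 0 '(': depth becomes 1
  Position 1 '(': depth becomes 2
  Position 2 '(': depth becomes 3
  Position 3 ')': depth becomes 2
  Position 4 ')': depth becomes 1
  Position 5 ')': depth becomes 0
  Position 6 '(': depth becomes 1
  Position 7 '(': depth becomes 2
  Position 8 '(': depth becomes 3
  Position 9 ')': depth becomes 2
  Position 10 '(': depth becomes 3
  Position 11 ')': depth becomes 2
  Position 12 ')': depth becomes 1
  Position 13 '(': depth becomes 2
  Position 14 ')': depth becomes 1
  Position 15 ')': depth becomes 0
  Position 16 '(': depth becomes 1
  Position 17 ')': depth becomes 0
  Position 18 '(': depth becomes 1
  Position 19 '(': depth becomes 2
  Position 20 '(': depth becomes 3
  Position 21 '(': depth becomes 4
  Position 22 ')': depth becomes 3
  Position 23 ')': depth becomes 2
  Position 24 ')': depth becomes 1
  Position 25 ')': depth becomes 0
Maximum depth reached: 4

4


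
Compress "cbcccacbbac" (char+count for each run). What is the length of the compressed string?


Input: cbcccacbbac
Runs:
  'c' x 1 => "c1"
  'b' x 1 => "b1"
  'c' x 3 => "c3"
  'a' x 1 => "a1"
  'c' x 1 => "c1"
  'b' x 2 => "b2"
  'a' x 1 => "a1"
  'c' x 1 => "c1"
Compressed: "c1b1c3a1c1b2a1c1"
Compressed length: 16

16


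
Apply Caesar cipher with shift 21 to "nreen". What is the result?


Caesar cipher: shift "nreen" by 21
  'n' (pos 13) + 21 = pos 8 = 'i'
  'r' (pos 17) + 21 = pos 12 = 'm'
  'e' (pos 4) + 21 = pos 25 = 'z'
  'e' (pos 4) + 21 = pos 25 = 'z'
  'n' (pos 13) + 21 = pos 8 = 'i'
Result: imzzi

imzzi


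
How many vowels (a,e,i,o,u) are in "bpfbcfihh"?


Input: bpfbcfihh
Checking each character:
  'b' at position 0: consonant
  'p' at position 1: consonant
  'f' at position 2: consonant
  'b' at position 3: consonant
  'c' at position 4: consonant
  'f' at position 5: consonant
  'i' at position 6: vowel (running total: 1)
  'h' at position 7: consonant
  'h' at position 8: consonant
Total vowels: 1

1


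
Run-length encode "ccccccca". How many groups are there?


Input: ccccccca
Scanning for consecutive runs:
  Group 1: 'c' x 7 (positions 0-6)
  Group 2: 'a' x 1 (positions 7-7)
Total groups: 2

2


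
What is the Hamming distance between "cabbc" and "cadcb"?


Comparing "cabbc" and "cadcb" position by position:
  Position 0: 'c' vs 'c' => same
  Position 1: 'a' vs 'a' => same
  Position 2: 'b' vs 'd' => differ
  Position 3: 'b' vs 'c' => differ
  Position 4: 'c' vs 'b' => differ
Total differences (Hamming distance): 3

3


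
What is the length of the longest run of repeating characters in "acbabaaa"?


Input: "acbabaaa"
Scanning for longest run:
  Position 1 ('c'): new char, reset run to 1
  Position 2 ('b'): new char, reset run to 1
  Position 3 ('a'): new char, reset run to 1
  Position 4 ('b'): new char, reset run to 1
  Position 5 ('a'): new char, reset run to 1
  Position 6 ('a'): continues run of 'a', length=2
  Position 7 ('a'): continues run of 'a', length=3
Longest run: 'a' with length 3

3


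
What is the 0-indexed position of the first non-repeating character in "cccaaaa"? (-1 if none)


Input: cccaaaa
Character frequencies:
  'a': 4
  'c': 3
Scanning left to right for freq == 1:
  Position 0 ('c'): freq=3, skip
  Position 1 ('c'): freq=3, skip
  Position 2 ('c'): freq=3, skip
  Position 3 ('a'): freq=4, skip
  Position 4 ('a'): freq=4, skip
  Position 5 ('a'): freq=4, skip
  Position 6 ('a'): freq=4, skip
  No unique character found => answer = -1

-1


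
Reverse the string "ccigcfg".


Input: ccigcfg
Reading characters right to left:
  Position 6: 'g'
  Position 5: 'f'
  Position 4: 'c'
  Position 3: 'g'
  Position 2: 'i'
  Position 1: 'c'
  Position 0: 'c'
Reversed: gfcgicc

gfcgicc


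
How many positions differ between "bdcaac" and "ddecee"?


Comparing "bdcaac" and "ddecee" position by position:
  Position 0: 'b' vs 'd' => DIFFER
  Position 1: 'd' vs 'd' => same
  Position 2: 'c' vs 'e' => DIFFER
  Position 3: 'a' vs 'c' => DIFFER
  Position 4: 'a' vs 'e' => DIFFER
  Position 5: 'c' vs 'e' => DIFFER
Positions that differ: 5

5


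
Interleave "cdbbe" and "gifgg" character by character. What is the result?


Interleaving "cdbbe" and "gifgg":
  Position 0: 'c' from first, 'g' from second => "cg"
  Position 1: 'd' from first, 'i' from second => "di"
  Position 2: 'b' from first, 'f' from second => "bf"
  Position 3: 'b' from first, 'g' from second => "bg"
  Position 4: 'e' from first, 'g' from second => "eg"
Result: cgdibfbgeg

cgdibfbgeg


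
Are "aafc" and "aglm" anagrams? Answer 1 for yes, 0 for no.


Strings: "aafc", "aglm"
Sorted first:  aacf
Sorted second: aglm
Differ at position 1: 'a' vs 'g' => not anagrams

0


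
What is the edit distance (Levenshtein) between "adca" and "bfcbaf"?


Computing edit distance: "adca" -> "bfcbaf"
DP table:
           b    f    c    b    a    f
      0    1    2    3    4    5    6
  a   1    1    2    3    4    4    5
  d   2    2    2    3    4    5    5
  c   3    3    3    2    3    4    5
  a   4    4    4    3    3    3    4
Edit distance = dp[4][6] = 4

4


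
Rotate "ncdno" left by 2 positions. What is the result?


Input: "ncdno", rotate left by 2
First 2 characters: "nc"
Remaining characters: "dno"
Concatenate remaining + first: "dno" + "nc" = "dnonc"

dnonc


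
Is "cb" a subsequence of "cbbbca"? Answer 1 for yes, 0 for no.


Check if "cb" is a subsequence of "cbbbca"
Greedy scan:
  Position 0 ('c'): matches sub[0] = 'c'
  Position 1 ('b'): matches sub[1] = 'b'
  Position 2 ('b'): no match needed
  Position 3 ('b'): no match needed
  Position 4 ('c'): no match needed
  Position 5 ('a'): no match needed
All 2 characters matched => is a subsequence

1


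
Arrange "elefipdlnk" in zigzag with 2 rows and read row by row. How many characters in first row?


Zigzag "elefipdlnk" into 2 rows:
Placing characters:
  'e' => row 0
  'l' => row 1
  'e' => row 0
  'f' => row 1
  'i' => row 0
  'p' => row 1
  'd' => row 0
  'l' => row 1
  'n' => row 0
  'k' => row 1
Rows:
  Row 0: "eeidn"
  Row 1: "lfplk"
First row length: 5

5


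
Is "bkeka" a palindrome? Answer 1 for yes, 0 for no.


Input: bkeka
Reversed: akekb
  Compare pos 0 ('b') with pos 4 ('a'): MISMATCH
  Compare pos 1 ('k') with pos 3 ('k'): match
Result: not a palindrome

0


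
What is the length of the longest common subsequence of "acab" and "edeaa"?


LCS of "acab" and "edeaa"
DP table:
           e    d    e    a    a
      0    0    0    0    0    0
  a   0    0    0    0    1    1
  c   0    0    0    0    1    1
  a   0    0    0    0    1    2
  b   0    0    0    0    1    2
LCS length = dp[4][5] = 2

2


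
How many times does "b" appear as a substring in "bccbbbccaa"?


Searching for "b" in "bccbbbccaa"
Scanning each position:
  Position 0: "b" => MATCH
  Position 1: "c" => no
  Position 2: "c" => no
  Position 3: "b" => MATCH
  Position 4: "b" => MATCH
  Position 5: "b" => MATCH
  Position 6: "c" => no
  Position 7: "c" => no
  Position 8: "a" => no
  Position 9: "a" => no
Total occurrences: 4

4


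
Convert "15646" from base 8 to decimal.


Input: "15646" in base 8
Positional expansion:
  Digit '1' (value 1) x 8^4 = 4096
  Digit '5' (value 5) x 8^3 = 2560
  Digit '6' (value 6) x 8^2 = 384
  Digit '4' (value 4) x 8^1 = 32
  Digit '6' (value 6) x 8^0 = 6
Sum = 7078

7078


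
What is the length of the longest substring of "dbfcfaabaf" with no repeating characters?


Input: "dbfcfaabaf"
Sliding window (track last position of each char):
  Position 0 ('d'): window [0,0] length 1 -- new best
  Position 1 ('b'): window [0,1] length 2 -- new best
  Position 2 ('f'): window [0,2] length 3 -- new best
  Position 3 ('c'): window [0,3] length 4 -- new best
  Position 4 ('f'): repeat (last at 2), move window start to 3
  Position 4 ('f'): window [3,4] length 2
  Position 5 ('a'): window [3,5] length 3
  Position 6 ('a'): repeat (last at 5), move window start to 6
  Position 6 ('a'): window [6,6] length 1
  Position 7 ('b'): window [6,7] length 2
  Position 8 ('a'): repeat (last at 6), move window start to 7
  Position 8 ('a'): window [7,8] length 2
  Position 9 ('f'): window [7,9] length 3
Longest substring with no repeats: "dbfc" with length 4

4


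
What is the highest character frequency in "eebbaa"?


Input: eebbaa
Character counts:
  'a': 2
  'b': 2
  'e': 2
Maximum frequency: 2

2


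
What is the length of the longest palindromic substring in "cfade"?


Input: "cfade"
Checking substrings for palindromes:
  No multi-char palindromic substrings found
Longest palindromic substring: "c" with length 1

1


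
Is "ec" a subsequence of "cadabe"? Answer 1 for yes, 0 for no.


Check if "ec" is a subsequence of "cadabe"
Greedy scan:
  Position 0 ('c'): no match needed
  Position 1 ('a'): no match needed
  Position 2 ('d'): no match needed
  Position 3 ('a'): no match needed
  Position 4 ('b'): no match needed
  Position 5 ('e'): matches sub[0] = 'e'
Only matched 1/2 characters => not a subsequence

0


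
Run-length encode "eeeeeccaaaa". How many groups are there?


Input: eeeeeccaaaa
Scanning for consecutive runs:
  Group 1: 'e' x 5 (positions 0-4)
  Group 2: 'c' x 2 (positions 5-6)
  Group 3: 'a' x 4 (positions 7-10)
Total groups: 3

3


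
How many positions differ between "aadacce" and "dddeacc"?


Comparing "aadacce" and "dddeacc" position by position:
  Position 0: 'a' vs 'd' => DIFFER
  Position 1: 'a' vs 'd' => DIFFER
  Position 2: 'd' vs 'd' => same
  Position 3: 'a' vs 'e' => DIFFER
  Position 4: 'c' vs 'a' => DIFFER
  Position 5: 'c' vs 'c' => same
  Position 6: 'e' vs 'c' => DIFFER
Positions that differ: 5

5


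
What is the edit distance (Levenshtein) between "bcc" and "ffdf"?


Computing edit distance: "bcc" -> "ffdf"
DP table:
           f    f    d    f
      0    1    2    3    4
  b   1    1    2    3    4
  c   2    2    2    3    4
  c   3    3    3    3    4
Edit distance = dp[3][4] = 4

4


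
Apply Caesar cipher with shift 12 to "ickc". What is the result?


Caesar cipher: shift "ickc" by 12
  'i' (pos 8) + 12 = pos 20 = 'u'
  'c' (pos 2) + 12 = pos 14 = 'o'
  'k' (pos 10) + 12 = pos 22 = 'w'
  'c' (pos 2) + 12 = pos 14 = 'o'
Result: uowo

uowo


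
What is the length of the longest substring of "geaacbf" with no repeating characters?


Input: "geaacbf"
Sliding window (track last position of each char):
  Position 0 ('g'): window [0,0] length 1 -- new best
  Position 1 ('e'): window [0,1] length 2 -- new best
  Position 2 ('a'): window [0,2] length 3 -- new best
  Position 3 ('a'): repeat (last at 2), move window start to 3
  Position 3 ('a'): window [3,3] length 1
  Position 4 ('c'): window [3,4] length 2
  Position 5 ('b'): window [3,5] length 3
  Position 6 ('f'): window [3,6] length 4 -- new best
Longest substring with no repeats: "acbf" with length 4

4


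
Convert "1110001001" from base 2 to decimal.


Input: "1110001001" in base 2
Positional expansion:
  Digit '1' (value 1) x 2^9 = 512
  Digit '1' (value 1) x 2^8 = 256
  Digit '1' (value 1) x 2^7 = 128
  Digit '0' (value 0) x 2^6 = 0
  Digit '0' (value 0) x 2^5 = 0
  Digit '0' (value 0) x 2^4 = 0
  Digit '1' (value 1) x 2^3 = 8
  Digit '0' (value 0) x 2^2 = 0
  Digit '0' (value 0) x 2^1 = 0
  Digit '1' (value 1) x 2^0 = 1
Sum = 905

905


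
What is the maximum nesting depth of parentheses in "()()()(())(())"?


Input: "()()()(())(())"
Tracking depth:
  Position 0 '(': depth becomes 1
  Position 1 ')': depth becomes 0
  Position 2 '(': depth becomes 1
  Position 3 ')': depth becomes 0
  Position 4 '(': depth becomes 1
  Position 5 ')': depth becomes 0
  Position 6 '(': depth becomes 1
  Position 7 '(': depth becomes 2
  Position 8 ')': depth becomes 1
  Position 9 ')': depth becomes 0
  Position 10 '(': depth becomes 1
  Position 11 '(': depth becomes 2
  Position 12 ')': depth becomes 1
  Position 13 ')': depth becomes 0
Maximum depth reached: 2

2


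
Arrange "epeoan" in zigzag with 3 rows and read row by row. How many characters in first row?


Zigzag "epeoan" into 3 rows:
Placing characters:
  'e' => row 0
  'p' => row 1
  'e' => row 2
  'o' => row 1
  'a' => row 0
  'n' => row 1
Rows:
  Row 0: "ea"
  Row 1: "pon"
  Row 2: "e"
First row length: 2

2


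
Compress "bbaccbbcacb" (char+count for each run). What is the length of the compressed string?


Input: bbaccbbcacb
Runs:
  'b' x 2 => "b2"
  'a' x 1 => "a1"
  'c' x 2 => "c2"
  'b' x 2 => "b2"
  'c' x 1 => "c1"
  'a' x 1 => "a1"
  'c' x 1 => "c1"
  'b' x 1 => "b1"
Compressed: "b2a1c2b2c1a1c1b1"
Compressed length: 16

16


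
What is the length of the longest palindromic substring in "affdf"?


Input: "affdf"
Checking substrings for palindromes:
  [2:5] "fdf" (len 3) => palindrome
  [1:3] "ff" (len 2) => palindrome
Longest palindromic substring: "fdf" with length 3

3


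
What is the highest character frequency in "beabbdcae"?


Input: beabbdcae
Character counts:
  'a': 2
  'b': 3
  'c': 1
  'd': 1
  'e': 2
Maximum frequency: 3

3


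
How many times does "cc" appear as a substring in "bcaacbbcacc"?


Searching for "cc" in "bcaacbbcacc"
Scanning each position:
  Position 0: "bc" => no
  Position 1: "ca" => no
  Position 2: "aa" => no
  Position 3: "ac" => no
  Position 4: "cb" => no
  Position 5: "bb" => no
  Position 6: "bc" => no
  Position 7: "ca" => no
  Position 8: "ac" => no
  Position 9: "cc" => MATCH
Total occurrences: 1

1
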